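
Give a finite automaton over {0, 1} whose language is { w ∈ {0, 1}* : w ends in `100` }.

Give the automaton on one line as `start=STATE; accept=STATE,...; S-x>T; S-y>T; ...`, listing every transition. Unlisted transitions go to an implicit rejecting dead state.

start=q0; accept=q3; q0-0>q0; q0-1>q1; q1-0>q2; q1-1>q1; q2-0>q3; q2-1>q1; q3-0>q0; q3-1>q1

Let each state record the length of the longest suffix of the input read so far that is also a prefix of `100`. q1 means the last symbol is `1`; q2 means the last 2 symbols are `10`; q3 means the last 3 symbols are `100`. Accept only at q3, where the string currently ends in `100`.
4 states suffice.
        0   1  
>  q0   q0  q1 
   q1   q2  q1 
   q2   q3  q1 
 * q3   q0  q1 
(> = start, * = accepting)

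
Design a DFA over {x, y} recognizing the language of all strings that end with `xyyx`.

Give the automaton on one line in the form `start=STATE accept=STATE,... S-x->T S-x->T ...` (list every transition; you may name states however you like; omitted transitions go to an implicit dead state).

Let each state record the length of the longest suffix of the input read so far that is also a prefix of `xyyx`. q1 means the last symbol is `x`; q2 means the last 2 symbols are `xy`; q3 means the last 3 symbols are `xyy`; q4 means the last 4 symbols are `xyyx`. Accept only at q4, where the string currently ends in `xyyx`.
        x   y  
>  q0   q1  q0 
   q1   q1  q2 
   q2   q1  q3 
   q3   q4  q0 
 * q4   q1  q2 
(> = start, * = accepting)

start=q0 accept=q4 q0-x->q1 q0-y->q0 q1-x->q1 q1-y->q2 q2-x->q1 q2-y->q3 q3-x->q4 q3-y->q0 q4-x->q1 q4-y->q2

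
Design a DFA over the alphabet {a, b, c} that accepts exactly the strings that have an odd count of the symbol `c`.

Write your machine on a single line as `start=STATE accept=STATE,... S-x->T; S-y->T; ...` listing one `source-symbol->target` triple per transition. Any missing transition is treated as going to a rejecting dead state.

The only thing that matters is how many `c`s have appeared, reduced mod 2. Use one state per residue: q0 for 0, …, q1 for 1. Reading `c` moves to the next residue; anything else stays put. q1 is accepting.
2 states suffice.
        a   b   c  
>  q0   q0  q0  q1 
 * q1   q1  q1  q0 
(> = start, * = accepting)

start=q0; accept=q1; q0-a->q0; q0-b->q0; q0-c->q1; q1-a->q1; q1-b->q1; q1-c->q0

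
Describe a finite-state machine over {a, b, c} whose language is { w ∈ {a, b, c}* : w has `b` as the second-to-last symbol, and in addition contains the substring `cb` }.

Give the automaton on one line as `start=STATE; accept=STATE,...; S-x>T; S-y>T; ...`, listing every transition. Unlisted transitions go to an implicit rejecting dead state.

start=q0; accept=q3,q4; q0-a>q0; q0-b>q0; q0-c>q1; q1-a>q0; q1-b>q2; q1-c>q1; q2-a>q3; q2-b>q4; q2-c>q3; q3-a>q5; q3-b>q2; q3-c>q5; q4-a>q3; q4-b>q4; q4-c>q3; q5-a>q5; q5-b>q2; q5-c>q5

Handle the two conditions separately and then intersect. The first has 13 states tracking the last 2 symbols read; the second has 3 states tracking whether and how much of `cb` has been seen. A product state is a pair (one from each), accepting exactly when both do. Minimizing collapses redundant product states.
With 6 states:
        a   b   c  
>  q0   q0  q0  q1 
   q1   q0  q2  q1 
   q2   q3  q4  q3 
 * q3   q5  q2  q5 
 * q4   q3  q4  q3 
   q5   q5  q2  q5 
(> = start, * = accepting)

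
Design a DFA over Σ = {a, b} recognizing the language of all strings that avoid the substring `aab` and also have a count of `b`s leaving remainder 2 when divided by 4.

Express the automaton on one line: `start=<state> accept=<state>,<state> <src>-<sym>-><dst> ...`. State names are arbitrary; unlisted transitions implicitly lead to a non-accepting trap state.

start=q0 accept=q5,q8,q11 q0-a->q1 q0-b->q2 q1-a->q3 q1-b->q2 q2-a->q4 q2-b->q5 q3-a->q3 q3-b->q6 q4-a->q7 q4-b->q5 q5-a->q8 q5-b->q9 q6-a->q6 q6-b->q10 q7-a->q7 q7-b->q10 q8-a->q11 q8-b->q9 q9-a->q12 q9-b->q0 q10-a->q10 q10-b->q13 q11-a->q11 q11-b->q13 q12-a->q14 q12-b->q0 q13-a->q13 q13-b->q15 q14-a->q14 q14-b->q15 q15-a->q15 q15-b->q6

Run two small machines in parallel and take their product. The first has 4 states tracking partial matches of the forbidden pattern `aab`; the second has 4 states tracking the count of `b`s modulo 4. A product state is a pair (one from each), accepting exactly when both do.
16 states suffice.
          a    b  
>  q0     q1   q2 
   q1     q3   q2 
   q2     q4   q5 
   q3     q3   q6 
   q4     q7   q5 
 * q5     q8   q9 
   q6     q6  q10 
   q7     q7  q10 
 * q8    q11   q9 
   q9    q12   q0 
   q10   q10  q13 
 * q11   q11  q13 
   q12   q14   q0 
   q13   q13  q15 
   q14   q14  q15 
   q15   q15   q6 
(> = start, * = accepting)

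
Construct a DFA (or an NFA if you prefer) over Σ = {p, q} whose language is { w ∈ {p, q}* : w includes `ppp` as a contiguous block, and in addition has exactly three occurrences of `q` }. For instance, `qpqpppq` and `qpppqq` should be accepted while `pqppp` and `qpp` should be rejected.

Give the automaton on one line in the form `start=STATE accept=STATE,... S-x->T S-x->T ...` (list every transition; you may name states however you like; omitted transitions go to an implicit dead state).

Handle the two conditions separately and then intersect. One (4 states) tracks whether and how much of `ppp` has been seen; the other (5 states) tracks the count of `q`s, saturating at 4. Each combined state is a pair, one component from each; accept when both components accept. Minimizing collapses redundant product states.
With 17 states:
          p    q  
>  S0     S1   S2 
   S1     S3   S2 
   S2     S4   S5 
   S3     S6   S2 
   S4     S7   S5 
   S5     S8   S9 
   S6     S6  S10 
   S7    S10   S5 
   S8    S11   S9 
   S9    S12  S13 
   S10   S10  S14 
   S11   S14   S9 
   S12   S15  S13 
   S13   S13  S13 
   S14   S14  S16 
   S15   S16  S13 
 * S16   S16  S13 
(> = start, * = accepting)

start=S0 accept=S16 S0-p->S1 S0-q->S2 S1-p->S3 S1-q->S2 S2-p->S4 S2-q->S5 S3-p->S6 S3-q->S2 S4-p->S7 S4-q->S5 S5-p->S8 S5-q->S9 S6-p->S6 S6-q->S10 S7-p->S10 S7-q->S5 S8-p->S11 S8-q->S9 S9-p->S12 S9-q->S13 S10-p->S10 S10-q->S14 S11-p->S14 S11-q->S9 S12-p->S15 S12-q->S13 S13-p->S13 S13-q->S13 S14-p->S14 S14-q->S16 S15-p->S16 S15-q->S13 S16-p->S16 S16-q->S13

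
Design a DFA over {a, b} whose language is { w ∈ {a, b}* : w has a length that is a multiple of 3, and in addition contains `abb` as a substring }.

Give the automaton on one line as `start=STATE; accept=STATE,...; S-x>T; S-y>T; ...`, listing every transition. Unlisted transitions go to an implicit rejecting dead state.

Build one automaton per condition and run them in lockstep. One (3 states) tracks the input length modulo 3; the other (4 states) tracks whether and how much of `abb` has been seen. Each combined state is a pair, one component from each; accept when both components accept.
12 states suffice.
          a    b  
>  q0     q1   q2 
   q1     q3   q4 
   q2     q3   q5 
   q3     q6   q7 
   q4     q6   q8 
   q5     q6   q0 
   q6     q1   q9 
   q7     q1  q10 
 * q8    q10  q10 
   q9     q3  q11 
   q10   q11  q11 
   q11    q8   q8 
(> = start, * = accepting)

start=q0; accept=q8; q0-a>q1; q0-b>q2; q1-a>q3; q1-b>q4; q2-a>q3; q2-b>q5; q3-a>q6; q3-b>q7; q4-a>q6; q4-b>q8; q5-a>q6; q5-b>q0; q6-a>q1; q6-b>q9; q7-a>q1; q7-b>q10; q8-a>q10; q8-b>q10; q9-a>q3; q9-b>q11; q10-a>q11; q10-b>q11; q11-a>q8; q11-b>q8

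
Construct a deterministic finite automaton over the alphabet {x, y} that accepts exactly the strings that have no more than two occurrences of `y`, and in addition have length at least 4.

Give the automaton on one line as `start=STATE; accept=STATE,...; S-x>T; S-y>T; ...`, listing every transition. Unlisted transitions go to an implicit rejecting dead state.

start=q0; accept=q10,q11,q12; q0-x>q1; q0-y>q2; q1-x>q3; q1-y>q4; q2-x>q4; q2-y>q5; q3-x>q6; q3-y>q7; q4-x>q7; q4-y>q8; q5-x>q8; q5-y>q9; q6-x>q10; q6-y>q11; q7-x>q11; q7-y>q12; q8-x>q12; q8-y>q9; q9-x>q9; q9-y>q9; q10-x>q10; q10-y>q11; q11-x>q11; q11-y>q12; q12-x>q12; q12-y>q9

Run two small machines in parallel and take their product. One (4 states) tracks the count of `y`s, saturating at 3; the other (6 states) tracks the input length, saturating at 5. Each combined state is a pair, one component from each; accept when both components accept. Equivalent product states are then merged.
With 13 states:
          x    y  
>  q0     q1   q2 
   q1     q3   q4 
   q2     q4   q5 
   q3     q6   q7 
   q4     q7   q8 
   q5     q8   q9 
   q6    q10  q11 
   q7    q11  q12 
   q8    q12   q9 
   q9     q9   q9 
 * q10   q10  q11 
 * q11   q11  q12 
 * q12   q12   q9 
(> = start, * = accepting)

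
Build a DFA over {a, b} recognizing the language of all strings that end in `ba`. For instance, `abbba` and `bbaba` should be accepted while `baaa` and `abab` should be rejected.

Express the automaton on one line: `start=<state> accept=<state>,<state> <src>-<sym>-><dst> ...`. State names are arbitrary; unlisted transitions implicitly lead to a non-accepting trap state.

start=q0 accept=q2 q0-a->q0 q0-b->q1 q1-a->q2 q1-b->q1 q2-a->q0 q2-b->q1

Let each state record the length of the longest suffix of the input read so far that is also a prefix of `ba`. q1 means the last symbol is `b`; q2 means the last 2 symbols are `ba`. Accept only at q2, where the string currently ends in `ba`.
        a   b  
>  q0   q0  q1 
   q1   q2  q1 
 * q2   q0  q1 
(> = start, * = accepting)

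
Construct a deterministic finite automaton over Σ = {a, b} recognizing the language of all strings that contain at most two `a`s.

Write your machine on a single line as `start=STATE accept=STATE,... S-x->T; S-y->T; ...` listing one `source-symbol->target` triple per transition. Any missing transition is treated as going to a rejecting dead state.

start=S0; accept=S0,S1,S2; S0-a->S1; S0-b->S0; S1-a->S2; S1-b->S1; S2-a->S3; S2-b->S2; S3-a->S3; S3-b->S3

Count `a`s, saturating at 3: states S0 through S2 mean 0 through 2 `a`s seen; S3 means more than 2. Each `a` increments (capped at S3); other symbols loop. Accept from {S0, S1, S2}.
4 states suffice.
        a   b  
>* S0   S1  S0 
 * S1   S2  S1 
 * S2   S3  S2 
   S3   S3  S3 
(> = start, * = accepting)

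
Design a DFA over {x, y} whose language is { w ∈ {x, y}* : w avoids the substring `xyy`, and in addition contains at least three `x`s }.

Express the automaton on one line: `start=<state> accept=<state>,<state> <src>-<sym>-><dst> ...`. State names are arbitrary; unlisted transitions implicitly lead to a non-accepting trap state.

Run two small machines in parallel and take their product. One (4 states) tracks partial matches of the forbidden pattern `xyy`; the other (5 states) tracks the count of `x`s, saturating at 4. Each combined state is a pair, one component from each; accept when both components accept. Minimizing collapses redundant product states.
An 8-state machine:
        x   y  
>  q0   q1  q0 
   q1   q2  q3 
   q2   q4  q5 
   q3   q2  q6 
 * q4   q4  q7 
   q5   q4  q6 
   q6   q6  q6 
 * q7   q4  q6 
(> = start, * = accepting)

start=q0 accept=q4,q7 q0-x->q1 q0-y->q0 q1-x->q2 q1-y->q3 q2-x->q4 q2-y->q5 q3-x->q2 q3-y->q6 q4-x->q4 q4-y->q7 q5-x->q4 q5-y->q6 q6-x->q6 q6-y->q6 q7-x->q4 q7-y->q6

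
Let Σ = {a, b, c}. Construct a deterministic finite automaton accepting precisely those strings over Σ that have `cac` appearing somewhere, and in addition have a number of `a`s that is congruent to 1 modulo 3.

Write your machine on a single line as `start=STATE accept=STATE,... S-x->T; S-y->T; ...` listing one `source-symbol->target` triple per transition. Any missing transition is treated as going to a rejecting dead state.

Build one automaton per condition and run them in lockstep. One (4 states) tracks whether and how much of `cac` has been seen; the other (3 states) tracks the count of `a`s modulo 3. Each combined state is a pair, one component from each; accept when both components accept.
A 12-state machine:
          a    b    c  
>  S0     S1   S0   S2 
   S1     S3   S1   S4 
   S2     S5   S0   S2 
   S3     S0   S3   S6 
   S4     S7   S1   S4 
   S5     S3   S1   S8 
   S6     S9   S3   S6 
   S7     S0   S3  S10 
 * S8    S10   S8   S8 
   S9     S1   S0  S11 
   S10   S11  S10  S10 
   S11    S8  S11  S11 
(> = start, * = accepting)

start=S0; accept=S8; S0-a->S1; S0-b->S0; S0-c->S2; S1-a->S3; S1-b->S1; S1-c->S4; S2-a->S5; S2-b->S0; S2-c->S2; S3-a->S0; S3-b->S3; S3-c->S6; S4-a->S7; S4-b->S1; S4-c->S4; S5-a->S3; S5-b->S1; S5-c->S8; S6-a->S9; S6-b->S3; S6-c->S6; S7-a->S0; S7-b->S3; S7-c->S10; S8-a->S10; S8-b->S8; S8-c->S8; S9-a->S1; S9-b->S0; S9-c->S11; S10-a->S11; S10-b->S10; S10-c->S10; S11-a->S8; S11-b->S11; S11-c->S11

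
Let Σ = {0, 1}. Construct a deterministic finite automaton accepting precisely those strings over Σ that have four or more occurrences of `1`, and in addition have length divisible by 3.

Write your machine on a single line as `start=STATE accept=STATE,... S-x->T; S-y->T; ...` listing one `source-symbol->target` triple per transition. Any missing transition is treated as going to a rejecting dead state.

start=A; accept=P,Q; A-0->B; A-1->C; B-0->D; B-1->E; C-0->E; C-1->F; D-0->A; D-1->G; E-0->G; E-1->H; F-0->H; F-1->I; G-0->C; G-1->J; H-0->J; H-1->K; I-0->K; I-1->L; J-0->F; J-1->M; K-0->M; K-1->N; L-0->N; L-1->O; M-0->I; M-1->P; N-0->P; N-1->Q; O-0->Q; O-1->Q; P-0->L; P-1->R; Q-0->R; Q-1->R; R-0->O; R-1->O

Run two small machines in parallel and take their product. The first has 6 states tracking the count of `1`s, saturating at 5; the second has 3 states tracking the input length modulo 3. A product state is a pair (one from each), accepting exactly when both do.
With 18 states:
       0  1 
>  A   B  C 
   B   D  E 
   C   E  F 
   D   A  G 
   E   G  H 
   F   H  I 
   G   C  J 
   H   J  K 
   I   K  L 
   J   F  M 
   K   M  N 
   L   N  O 
   M   I  P 
   N   P  Q 
   O   Q  Q 
 * P   L  R 
 * Q   R  R 
   R   O  O 
(> = start, * = accepting)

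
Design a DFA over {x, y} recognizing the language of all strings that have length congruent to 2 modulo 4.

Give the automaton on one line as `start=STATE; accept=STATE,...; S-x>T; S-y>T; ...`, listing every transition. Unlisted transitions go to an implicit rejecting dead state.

Count input length modulo 4: every symbol advances one step around the cycle q0 → q1 → q2 → q3 → q0. Accept at q2.
        x   y  
>  q0   q1  q1 
   q1   q2  q2 
 * q2   q3  q3 
   q3   q0  q0 
(> = start, * = accepting)

start=q0; accept=q2; q0-x>q1; q0-y>q1; q1-x>q2; q1-y>q2; q2-x>q3; q2-y>q3; q3-x>q0; q3-y>q0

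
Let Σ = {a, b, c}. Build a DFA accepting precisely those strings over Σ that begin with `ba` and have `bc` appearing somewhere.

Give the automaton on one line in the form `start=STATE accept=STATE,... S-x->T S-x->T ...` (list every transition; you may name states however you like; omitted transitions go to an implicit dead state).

Build one automaton per condition and run them in lockstep. One (4 states) tracks whether the input so far still matches the prefix `ba`; the other (3 states) tracks whether and how much of `bc` has been seen. Each combined state is a pair, one component from each; accept when both components accept. Equivalent product states are then merged.
A 6-state machine:
        a   b   c  
>  s0   s1  s2  s1 
   s1   s1  s1  s1 
   s2   s3  s1  s1 
   s3   s3  s4  s3 
   s4   s3  s4  s5 
 * s5   s5  s5  s5 
(> = start, * = accepting)

start=s0 accept=s5 s0-a->s1 s0-b->s2 s0-c->s1 s1-a->s1 s1-b->s1 s1-c->s1 s2-a->s3 s2-b->s1 s2-c->s1 s3-a->s3 s3-b->s4 s3-c->s3 s4-a->s3 s4-b->s4 s4-c->s5 s5-a->s5 s5-b->s5 s5-c->s5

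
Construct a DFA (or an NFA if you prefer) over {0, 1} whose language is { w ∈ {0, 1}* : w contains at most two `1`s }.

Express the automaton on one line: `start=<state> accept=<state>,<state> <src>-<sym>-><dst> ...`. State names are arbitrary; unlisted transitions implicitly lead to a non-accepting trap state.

start=q0 accept=q0,q1,q2 q0-0->q0 q0-1->q1 q1-0->q1 q1-1->q2 q2-0->q2 q2-1->q3 q3-0->q3 q3-1->q3

Only the number of `1`s matters, and only up to 3. Make a chain q0 → q1 → q2 → q3 advanced by each `1` (with q3 absorbing); every other symbol self-loops. The accepting set is {q0, q1, q2}.
        0   1  
>* q0   q0  q1 
 * q1   q1  q2 
 * q2   q2  q3 
   q3   q3  q3 
(> = start, * = accepting)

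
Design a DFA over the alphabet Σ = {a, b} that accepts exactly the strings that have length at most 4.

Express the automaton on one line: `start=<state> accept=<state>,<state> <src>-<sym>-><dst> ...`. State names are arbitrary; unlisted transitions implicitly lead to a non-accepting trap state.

start=S0 accept=S0,S1,S2,S3,S4 S0-a->S1 S0-b->S1 S1-a->S2 S1-b->S2 S2-a->S3 S2-b->S3 S3-a->S4 S3-b->S4 S4-a->S5 S4-b->S5 S5-a->S5 S5-b->S5

We only need to distinguish lengths 0, 1, …, 4, and '>4'. Chain S0 → S1 → S2 → S3 → S4 → S5 on every symbol, with S5 looping. Accepting states: {S0, S1, S2, S3, S4}.
6 states suffice.
        a   b  
>* S0   S1  S1 
 * S1   S2  S2 
 * S2   S3  S3 
 * S3   S4  S4 
 * S4   S5  S5 
   S5   S5  S5 
(> = start, * = accepting)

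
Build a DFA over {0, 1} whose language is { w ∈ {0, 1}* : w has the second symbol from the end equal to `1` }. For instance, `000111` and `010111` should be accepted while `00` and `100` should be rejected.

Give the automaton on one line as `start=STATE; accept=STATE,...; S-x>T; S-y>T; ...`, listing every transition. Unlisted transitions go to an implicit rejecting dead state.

Because acceptance depends on a position counted from the end, the machine has to buffer the most recent 2 symbols. Make each state the string of the last up-to-2 symbols read; on input `x` shift the window left and append `x`. Accept when the buffered window has length 2 and begins with `1`.
A 7-state machine:
        0   1  
>  q0   q1  q2 
   q1   q3  q4 
   q2   q5  q6 
   q3   q3  q4 
   q4   q5  q6 
 * q5   q3  q4 
 * q6   q5  q6 
(> = start, * = accepting)

start=q0; accept=q5,q6; q0-0>q1; q0-1>q2; q1-0>q3; q1-1>q4; q2-0>q5; q2-1>q6; q3-0>q3; q3-1>q4; q4-0>q5; q4-1>q6; q5-0>q3; q5-1>q4; q6-0>q5; q6-1>q6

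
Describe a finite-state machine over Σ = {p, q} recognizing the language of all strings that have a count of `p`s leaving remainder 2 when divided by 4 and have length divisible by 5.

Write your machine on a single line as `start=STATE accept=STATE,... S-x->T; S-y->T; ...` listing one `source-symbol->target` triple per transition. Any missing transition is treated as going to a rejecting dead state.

start=A; accept=Q; A-p->B; A-q->C; B-p->D; B-q->E; C-p->E; C-q->F; D-p->G; D-q->H; E-p->H; E-q->I; F-p->I; F-q->J; G-p->K; G-q->L; H-p->L; H-q->M; I-p->M; I-q->N; J-p->N; J-q->K; K-p->O; K-q->A; L-p->A; L-q->P; M-p->P; M-q->Q; N-p->Q; N-q->O; O-p->R; O-q->B; P-p->C; P-q->S; Q-p->S; Q-q->R; R-p->T; R-q->D; S-p->F; S-q->T; T-p->J; T-q->G

Run two small machines in parallel and take their product. One (4 states) tracks the count of `p`s modulo 4; the other (5 states) tracks the input length modulo 5. Each combined state is a pair, one component from each; accept when both components accept.
A 20-state machine:
       p  q 
>  A   B  C 
   B   D  E 
   C   E  F 
   D   G  H 
   E   H  I 
   F   I  J 
   G   K  L 
   H   L  M 
   I   M  N 
   J   N  K 
   K   O  A 
   L   A  P 
   M   P  Q 
   N   Q  O 
   O   R  B 
   P   C  S 
 * Q   S  R 
   R   T  D 
   S   F  T 
   T   J  G 
(> = start, * = accepting)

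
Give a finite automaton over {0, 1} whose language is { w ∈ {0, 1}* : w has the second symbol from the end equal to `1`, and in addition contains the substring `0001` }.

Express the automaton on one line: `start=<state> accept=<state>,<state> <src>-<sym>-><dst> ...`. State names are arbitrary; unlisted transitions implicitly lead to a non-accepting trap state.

start=q0 accept=q9,q10 q0-0->q1 q0-1->q2 q1-0->q3 q1-1->q4 q2-0->q5 q2-1->q6 q3-0->q7 q3-1->q4 q4-0->q5 q4-1->q6 q5-0->q3 q5-1->q4 q6-0->q5 q6-1->q6 q7-0->q7 q7-1->q8 q8-0->q9 q8-1->q10 q9-0->q11 q9-1->q8 q10-0->q9 q10-1->q10 q11-0->q11 q11-1->q8

Build one automaton per condition and run them in lockstep. The first has 7 states tracking the last 2 symbols read; the second has 5 states tracking whether and how much of `0001` has been seen. A product state is a pair (one from each), accepting exactly when both do.
With 12 states:
          0    1  
>  q0     q1   q2 
   q1     q3   q4 
   q2     q5   q6 
   q3     q7   q4 
   q4     q5   q6 
   q5     q3   q4 
   q6     q5   q6 
   q7     q7   q8 
   q8     q9  q10 
 * q9    q11   q8 
 * q10    q9  q10 
   q11   q11   q8 
(> = start, * = accepting)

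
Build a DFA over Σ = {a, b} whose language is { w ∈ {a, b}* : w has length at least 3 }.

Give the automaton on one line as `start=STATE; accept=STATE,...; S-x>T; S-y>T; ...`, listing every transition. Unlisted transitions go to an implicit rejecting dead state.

Count input length up to 4: every symbol moves from S0 toward S4, which means 'more than 3' and absorbs. Accept from {S3, S4}.
With 5 states:
        a   b  
>  S0   S1  S1 
   S1   S2  S2 
   S2   S3  S3 
 * S3   S4  S4 
 * S4   S4  S4 
(> = start, * = accepting)

start=S0; accept=S3,S4; S0-a>S1; S0-b>S1; S1-a>S2; S1-b>S2; S2-a>S3; S2-b>S3; S3-a>S4; S3-b>S4; S4-a>S4; S4-b>S4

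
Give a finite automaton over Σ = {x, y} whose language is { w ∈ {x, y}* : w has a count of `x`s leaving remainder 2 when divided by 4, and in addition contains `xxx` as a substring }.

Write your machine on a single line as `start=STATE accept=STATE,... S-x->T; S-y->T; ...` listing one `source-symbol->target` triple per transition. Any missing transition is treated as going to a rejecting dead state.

Build one automaton per condition and run them in lockstep. The first has 4 states tracking the count of `x`s modulo 4; the second has 4 states tracking whether and how much of `xxx` has been seen. A product state is a pair (one from each), accepting exactly when both do.
With 16 states:
          x    y  
>  q0     q1   q0 
   q1     q2   q3 
   q2     q4   q5 
   q3     q6   q3 
   q4     q7   q4 
   q5     q8   q5 
   q6     q9   q5 
   q7    q10   q7 
   q8    q11  q12 
   q9     q7  q12 
   q10   q13  q10 
   q11   q10   q0 
   q12   q14  q12 
 * q13    q4  q13 
   q14   q15   q0 
   q15   q13   q3 
(> = start, * = accepting)

start=q0; accept=q13; q0-x->q1; q0-y->q0; q1-x->q2; q1-y->q3; q2-x->q4; q2-y->q5; q3-x->q6; q3-y->q3; q4-x->q7; q4-y->q4; q5-x->q8; q5-y->q5; q6-x->q9; q6-y->q5; q7-x->q10; q7-y->q7; q8-x->q11; q8-y->q12; q9-x->q7; q9-y->q12; q10-x->q13; q10-y->q10; q11-x->q10; q11-y->q0; q12-x->q14; q12-y->q12; q13-x->q4; q13-y->q13; q14-x->q15; q14-y->q0; q15-x->q13; q15-y->q3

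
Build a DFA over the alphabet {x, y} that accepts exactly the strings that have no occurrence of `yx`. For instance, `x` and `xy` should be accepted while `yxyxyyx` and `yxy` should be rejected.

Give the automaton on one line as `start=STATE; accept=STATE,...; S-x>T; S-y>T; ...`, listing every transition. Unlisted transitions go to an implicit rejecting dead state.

This is the complement of 'contains `yx`'. Use the same substring-matching states — q0 through q2 holding how much of `yx` has just been matched — but flip the accepting set: everything except the trap q2 accepts.
A 3-state machine:
        x   y  
>* q0   q0  q1 
 * q1   q2  q1 
   q2   q2  q2 
(> = start, * = accepting)

start=q0; accept=q0,q1; q0-x>q0; q0-y>q1; q1-x>q2; q1-y>q1; q2-x>q2; q2-y>q2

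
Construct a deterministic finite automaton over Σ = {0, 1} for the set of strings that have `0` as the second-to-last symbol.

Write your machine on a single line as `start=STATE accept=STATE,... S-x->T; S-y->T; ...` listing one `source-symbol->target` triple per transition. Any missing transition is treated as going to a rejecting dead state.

start=S0; accept=S3,S4; S0-0->S1; S0-1->S2; S1-0->S3; S1-1->S4; S2-0->S5; S2-1->S6; S3-0->S3; S3-1->S4; S4-0->S5; S4-1->S6; S5-0->S3; S5-1->S4; S6-0->S5; S6-1->S6

A DFA must remember the last 2 symbols (since which symbol is second-to-last isn't known until the input ends). Use one state per possible window of the last ≤2 symbols; accept from those whose window starts with `0`.
7 states suffice.
        0   1  
>  S0   S1  S2 
   S1   S3  S4 
   S2   S5  S6 
 * S3   S3  S4 
 * S4   S5  S6 
   S5   S3  S4 
   S6   S5  S6 
(> = start, * = accepting)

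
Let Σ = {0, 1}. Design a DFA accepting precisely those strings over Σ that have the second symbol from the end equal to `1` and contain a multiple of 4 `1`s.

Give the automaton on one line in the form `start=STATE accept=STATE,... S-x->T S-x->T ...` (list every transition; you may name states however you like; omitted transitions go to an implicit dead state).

start=q0 accept=q5,q7 q0-0->q0 q0-1->q1 q1-0->q1 q1-1->q2 q2-0->q2 q2-1->q3 q3-0->q4 q3-1->q5 q4-0->q4 q4-1->q6 q5-0->q7 q5-1->q1 q6-0->q7 q6-1->q1 q7-0->q0 q7-1->q1

Run two small machines in parallel and take their product. The first has 7 states tracking the last 2 symbols read; the second has 4 states tracking the count of `1`s modulo 4. A product state is a pair (one from each), accepting exactly when both do. Equivalent product states are then merged.
8 states suffice.
        0   1  
>  q0   q0  q1 
   q1   q1  q2 
   q2   q2  q3 
   q3   q4  q5 
   q4   q4  q6 
 * q5   q7  q1 
   q6   q7  q1 
 * q7   q0  q1 
(> = start, * = accepting)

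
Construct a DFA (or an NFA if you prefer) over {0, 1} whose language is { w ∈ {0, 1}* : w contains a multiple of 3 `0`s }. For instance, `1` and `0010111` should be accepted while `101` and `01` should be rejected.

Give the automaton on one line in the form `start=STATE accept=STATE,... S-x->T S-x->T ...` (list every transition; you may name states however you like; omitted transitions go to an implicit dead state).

The only thing that matters is how many `0`s have appeared, reduced mod 3. Use one state per residue: s0 for 0, …, s2 for 2. Reading `0` moves to the next residue; anything else stays put. s0 is accepting.
        0   1  
>* s0   s1  s0 
   s1   s2  s1 
   s2   s0  s2 
(> = start, * = accepting)

start=s0 accept=s0 s0-0->s1 s0-1->s0 s1-0->s2 s1-1->s1 s2-0->s0 s2-1->s2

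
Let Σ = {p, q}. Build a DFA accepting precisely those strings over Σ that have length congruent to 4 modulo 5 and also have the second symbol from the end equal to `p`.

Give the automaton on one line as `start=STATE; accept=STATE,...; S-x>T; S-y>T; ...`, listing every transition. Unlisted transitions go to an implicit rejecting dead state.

start=s0; accept=s11,s12; s0-p>s1; s0-q>s2; s1-p>s3; s1-q>s4; s2-p>s5; s2-q>s6; s3-p>s7; s3-q>s8; s4-p>s9; s4-q>s10; s5-p>s7; s5-q>s8; s6-p>s9; s6-q>s10; s7-p>s11; s7-q>s12; s8-p>s13; s8-q>s14; s9-p>s11; s9-q>s12; s10-p>s13; s10-q>s14; s11-p>s15; s11-q>s16; s12-p>s17; s12-q>s18; s13-p>s15; s13-q>s16; s14-p>s17; s14-q>s18; s15-p>s19; s15-q>s20; s16-p>s21; s16-q>s22; s17-p>s19; s17-q>s20; s18-p>s21; s18-q>s22; s19-p>s3; s19-q>s4; s20-p>s5; s20-q>s6; s21-p>s3; s21-q>s4; s22-p>s5; s22-q>s6

Build one automaton per condition and run them in lockstep. One (5 states) tracks the input length modulo 5; the other (7 states) tracks the last 2 symbols read. Each combined state is a pair, one component from each; accept when both components accept.
23 states suffice.
          p    q  
>  s0     s1   s2 
   s1     s3   s4 
   s2     s5   s6 
   s3     s7   s8 
   s4     s9  s10 
   s5     s7   s8 
   s6     s9  s10 
   s7    s11  s12 
   s8    s13  s14 
   s9    s11  s12 
   s10   s13  s14 
 * s11   s15  s16 
 * s12   s17  s18 
   s13   s15  s16 
   s14   s17  s18 
   s15   s19  s20 
   s16   s21  s22 
   s17   s19  s20 
   s18   s21  s22 
   s19    s3   s4 
   s20    s5   s6 
   s21    s3   s4 
   s22    s5   s6 
(> = start, * = accepting)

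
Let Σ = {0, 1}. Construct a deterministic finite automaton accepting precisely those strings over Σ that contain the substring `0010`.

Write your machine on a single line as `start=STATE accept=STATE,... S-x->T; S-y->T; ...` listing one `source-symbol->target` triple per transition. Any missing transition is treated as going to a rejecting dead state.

States q0..q3 record the length of the longest prefix of `0010` that matches the current input suffix. Reaching q4 means `0010` has been seen, and we stay there forever. Accept from q4.
        0   1  
>  q0   q1  q0 
   q1   q2  q0 
   q2   q2  q3 
   q3   q4  q0 
 * q4   q4  q4 
(> = start, * = accepting)

start=q0; accept=q4; q0-0->q1; q0-1->q0; q1-0->q2; q1-1->q0; q2-0->q2; q2-1->q3; q3-0->q4; q3-1->q0; q4-0->q4; q4-1->q4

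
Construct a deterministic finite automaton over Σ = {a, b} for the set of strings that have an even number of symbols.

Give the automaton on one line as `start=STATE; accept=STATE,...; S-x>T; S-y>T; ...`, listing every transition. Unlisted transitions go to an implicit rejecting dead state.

start=S0; accept=S0; S0-a>S1; S0-b>S1; S1-a>S0; S1-b>S0

Only the length mod 2 matters, so use a 2-cycle: from any state, every input symbol moves to the next state, wrapping S1 back to S0. Mark S0 accepting.
        a   b  
>* S0   S1  S1 
   S1   S0  S0 
(> = start, * = accepting)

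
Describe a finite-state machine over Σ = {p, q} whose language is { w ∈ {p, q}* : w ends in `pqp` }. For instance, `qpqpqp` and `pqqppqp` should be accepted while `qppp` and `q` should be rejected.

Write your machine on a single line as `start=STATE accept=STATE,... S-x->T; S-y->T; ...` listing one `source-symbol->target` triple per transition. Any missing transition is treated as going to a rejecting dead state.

start=S0; accept=S3; S0-p->S1; S0-q->S0; S1-p->S1; S1-q->S2; S2-p->S3; S2-q->S0; S3-p->S1; S3-q->S2

Remember how much of `pqp` the current input suffix matches. State S0 means no match yet; S1 means the last symbol is `p`; S2 means the last 2 symbols are `pq`; S3 means the last 3 symbols are `pqp`. Only S3 accepts. On a mismatch, fall back to the longest proper suffix that is still a prefix of `pqp`.
A 4-state machine:
        p   q  
>  S0   S1  S0 
   S1   S1  S2 
   S2   S3  S0 
 * S3   S1  S2 
(> = start, * = accepting)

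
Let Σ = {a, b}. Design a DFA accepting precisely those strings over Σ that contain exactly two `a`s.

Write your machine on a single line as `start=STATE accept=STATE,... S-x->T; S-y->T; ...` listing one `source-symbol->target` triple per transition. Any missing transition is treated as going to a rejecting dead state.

start=q0; accept=q2; q0-a->q1; q0-b->q0; q1-a->q2; q1-b->q1; q2-a->q3; q2-b->q2; q3-a->q3; q3-b->q3

Count `a`s, saturating at 3: states q0 through q2 mean 0 through 2 `a`s seen; q3 means more than 2. Each `a` increments (capped at q3); other symbols loop. Accept from {q2}.
A 4-state machine:
        a   b  
>  q0   q1  q0 
   q1   q2  q1 
 * q2   q3  q2 
   q3   q3  q3 
(> = start, * = accepting)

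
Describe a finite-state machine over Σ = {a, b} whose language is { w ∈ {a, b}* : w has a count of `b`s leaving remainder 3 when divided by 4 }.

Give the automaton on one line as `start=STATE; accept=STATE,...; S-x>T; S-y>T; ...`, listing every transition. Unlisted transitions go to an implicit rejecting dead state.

The only thing that matters is how many `b`s have appeared, reduced mod 4. Use one state per residue: q0 for 0, …, q3 for 3. Reading `b` moves to the next residue; anything else stays put. q3 is accepting.
4 states suffice.
        a   b  
>  q0   q0  q1 
   q1   q1  q2 
   q2   q2  q3 
 * q3   q3  q0 
(> = start, * = accepting)

start=q0; accept=q3; q0-a>q0; q0-b>q1; q1-a>q1; q1-b>q2; q2-a>q2; q2-b>q3; q3-a>q3; q3-b>q0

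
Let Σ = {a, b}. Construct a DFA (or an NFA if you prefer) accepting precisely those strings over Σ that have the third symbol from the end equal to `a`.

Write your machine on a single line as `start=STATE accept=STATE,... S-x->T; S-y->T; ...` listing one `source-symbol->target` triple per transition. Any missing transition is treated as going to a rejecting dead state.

start=q0; accept=q7,q8,q9,q10; q0-a->q1; q0-b->q2; q1-a->q3; q1-b->q4; q2-a->q5; q2-b->q6; q3-a->q7; q3-b->q8; q4-a->q9; q4-b->q10; q5-a->q11; q5-b->q12; q6-a->q13; q6-b->q14; q7-a->q7; q7-b->q8; q8-a->q9; q8-b->q10; q9-a->q11; q9-b->q12; q10-a->q13; q10-b->q14; q11-a->q7; q11-b->q8; q12-a->q9; q12-b->q10; q13-a->q11; q13-b->q12; q14-a->q13; q14-b->q14

Because acceptance depends on a position counted from the end, the machine has to buffer the most recent 3 symbols. Make each state the string of the last up-to-3 symbols read; on input `x` shift the window left and append `x`. Accept when the buffered window has length 3 and begins with `a`.
With 15 states:
          a    b  
>  q0     q1   q2 
   q1     q3   q4 
   q2     q5   q6 
   q3     q7   q8 
   q4     q9  q10 
   q5    q11  q12 
   q6    q13  q14 
 * q7     q7   q8 
 * q8     q9  q10 
 * q9    q11  q12 
 * q10   q13  q14 
   q11    q7   q8 
   q12    q9  q10 
   q13   q11  q12 
   q14   q13  q14 
(> = start, * = accepting)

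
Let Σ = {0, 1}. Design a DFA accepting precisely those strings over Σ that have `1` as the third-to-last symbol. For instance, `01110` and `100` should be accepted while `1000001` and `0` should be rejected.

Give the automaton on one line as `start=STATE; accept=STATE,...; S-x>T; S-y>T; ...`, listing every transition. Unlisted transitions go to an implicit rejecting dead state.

A DFA must remember the last 3 symbols (since which symbol is third-to-last isn't known until the input ends). Use one state per possible window of the last ≤3 symbols; accept from those whose window starts with `1`.
15 states suffice.
       0  1 
>  A   B  C 
   B   D  E 
   C   F  G 
   D   H  I 
   E   J  K 
   F   L  M 
   G   N  O 
   H   H  I 
   I   J  K 
   J   L  M 
   K   N  O 
 * L   H  I 
 * M   J  K 
 * N   L  M 
 * O   N  O 
(> = start, * = accepting)

start=A; accept=L,M,N,O; A-0>B; A-1>C; B-0>D; B-1>E; C-0>F; C-1>G; D-0>H; D-1>I; E-0>J; E-1>K; F-0>L; F-1>M; G-0>N; G-1>O; H-0>H; H-1>I; I-0>J; I-1>K; J-0>L; J-1>M; K-0>N; K-1>O; L-0>H; L-1>I; M-0>J; M-1>K; N-0>L; N-1>M; O-0>N; O-1>O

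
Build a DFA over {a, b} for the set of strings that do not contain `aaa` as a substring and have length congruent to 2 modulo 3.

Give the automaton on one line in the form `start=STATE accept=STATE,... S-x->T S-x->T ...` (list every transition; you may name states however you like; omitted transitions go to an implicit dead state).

start=S0 accept=S3,S4,S5 S0-a->S1 S0-b->S2 S1-a->S3 S1-b->S4 S2-a->S5 S2-b->S4 S3-a->S6 S3-b->S0 S4-a->S7 S4-b->S0 S5-a->S8 S5-b->S0 S6-a->S9 S6-b->S9 S7-a->S10 S7-b->S2 S8-a->S9 S8-b->S2 S9-a->S11 S9-b->S11 S10-a->S11 S10-b->S4 S11-a->S6 S11-b->S6

Build one automaton per condition and run them in lockstep. One (4 states) tracks partial matches of the forbidden pattern `aaa`; the other (3 states) tracks the input length modulo 3. Each combined state is a pair, one component from each; accept when both components accept.
          a    b  
>  S0     S1   S2 
   S1     S3   S4 
   S2     S5   S4 
 * S3     S6   S0 
 * S4     S7   S0 
 * S5     S8   S0 
   S6     S9   S9 
   S7    S10   S2 
   S8     S9   S2 
   S9    S11  S11 
   S10   S11   S4 
   S11    S6   S6 
(> = start, * = accepting)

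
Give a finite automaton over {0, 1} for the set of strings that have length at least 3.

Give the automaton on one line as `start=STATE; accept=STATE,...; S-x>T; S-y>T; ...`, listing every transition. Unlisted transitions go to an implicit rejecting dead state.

We only need to distinguish lengths 0, 1, …, 3, and '>3'. Chain q0 → q1 → q2 → q3 → q4 on every symbol, with q4 looping. Accepting states: {q3, q4}.
        0   1  
>  q0   q1  q1 
   q1   q2  q2 
   q2   q3  q3 
 * q3   q4  q4 
 * q4   q4  q4 
(> = start, * = accepting)

start=q0; accept=q3,q4; q0-0>q1; q0-1>q1; q1-0>q2; q1-1>q2; q2-0>q3; q2-1>q3; q3-0>q4; q3-1>q4; q4-0>q4; q4-1>q4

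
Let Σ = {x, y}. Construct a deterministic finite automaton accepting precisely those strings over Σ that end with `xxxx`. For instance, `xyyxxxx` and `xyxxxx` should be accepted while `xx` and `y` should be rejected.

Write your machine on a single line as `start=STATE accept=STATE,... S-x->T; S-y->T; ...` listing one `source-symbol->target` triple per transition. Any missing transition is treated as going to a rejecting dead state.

start=q0; accept=q4; q0-x->q1; q0-y->q0; q1-x->q2; q1-y->q0; q2-x->q3; q2-y->q0; q3-x->q4; q3-y->q0; q4-x->q4; q4-y->q0

Remember how much of `xxxx` the current input suffix matches. State q0 means no match yet; q1 means the last symbol is `x`; q2 means the last 2 symbols are `xx`; q3 means the last 3 symbols are `xxx`; q4 means the last 4 symbols are `xxxx`. Only q4 accepts. On a mismatch, fall back to the longest proper suffix that is still a prefix of `xxxx`.
        x   y  
>  q0   q1  q0 
   q1   q2  q0 
   q2   q3  q0 
   q3   q4  q0 
 * q4   q4  q0 
(> = start, * = accepting)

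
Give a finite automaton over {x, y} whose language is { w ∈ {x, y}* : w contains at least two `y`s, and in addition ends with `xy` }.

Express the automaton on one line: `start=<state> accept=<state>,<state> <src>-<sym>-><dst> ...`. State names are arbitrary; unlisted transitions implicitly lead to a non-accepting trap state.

start=q0 accept=q6,q9 q0-x->q1 q0-y->q2 q1-x->q1 q1-y->q3 q2-x->q4 q2-y->q5 q3-x->q4 q3-y->q5 q4-x->q4 q4-y->q6 q5-x->q7 q5-y->q8 q6-x->q7 q6-y->q8 q7-x->q7 q7-y->q9 q8-x->q10 q8-y->q8 q9-x->q10 q9-y->q8 q10-x->q10 q10-y->q9

Run two small machines in parallel and take their product. One (4 states) tracks the count of `y`s, saturating at 3; the other (3 states) tracks how much of the suffix `xy` has currently been matched. Each combined state is a pair, one component from each; accept when both components accept.
          x    y  
>  q0     q1   q2 
   q1     q1   q3 
   q2     q4   q5 
   q3     q4   q5 
   q4     q4   q6 
   q5     q7   q8 
 * q6     q7   q8 
   q7     q7   q9 
   q8    q10   q8 
 * q9    q10   q8 
   q10   q10   q9 
(> = start, * = accepting)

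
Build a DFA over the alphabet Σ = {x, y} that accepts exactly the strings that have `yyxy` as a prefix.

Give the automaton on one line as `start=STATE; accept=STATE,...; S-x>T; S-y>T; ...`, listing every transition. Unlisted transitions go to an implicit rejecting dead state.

start=q0; accept=q4; q0-x>q5; q0-y>q1; q1-x>q5; q1-y>q2; q2-x>q3; q2-y>q5; q3-x>q5; q3-y>q4; q4-x>q4; q4-y>q4; q5-x>q5; q5-y>q5

Walk along `yyxy` while the input agrees: from q0 take `y` to q1, and so on. Any deviation drops to the rejecting sink q5. Once q4 is reached the prefix is confirmed and every continuation is accepted.
6 states suffice.
        x   y  
>  q0   q5  q1 
   q1   q5  q2 
   q2   q3  q5 
   q3   q5  q4 
 * q4   q4  q4 
   q5   q5  q5 
(> = start, * = accepting)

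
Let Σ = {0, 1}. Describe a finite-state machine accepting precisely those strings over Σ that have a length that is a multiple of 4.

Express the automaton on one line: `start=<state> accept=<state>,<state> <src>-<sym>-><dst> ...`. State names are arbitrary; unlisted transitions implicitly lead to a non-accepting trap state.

Count input length modulo 4: every symbol advances one step around the cycle q0 → q1 → q2 → q3 → q0. Accept at q0.
4 states suffice.
        0   1  
>* q0   q1  q1 
   q1   q2  q2 
   q2   q3  q3 
   q3   q0  q0 
(> = start, * = accepting)

start=q0 accept=q0 q0-0->q1 q0-1->q1 q1-0->q2 q1-1->q2 q2-0->q3 q2-1->q3 q3-0->q0 q3-1->q0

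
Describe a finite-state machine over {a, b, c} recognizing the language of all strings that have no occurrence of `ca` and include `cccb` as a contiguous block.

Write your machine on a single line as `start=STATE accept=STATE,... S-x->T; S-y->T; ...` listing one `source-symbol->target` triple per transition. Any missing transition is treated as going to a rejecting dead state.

start=q0; accept=q5,q6; q0-a->q0; q0-b->q0; q0-c->q1; q1-a->q2; q1-b->q0; q1-c->q3; q2-a->q2; q2-b->q2; q2-c->q2; q3-a->q2; q3-b->q0; q3-c->q4; q4-a->q2; q4-b->q5; q4-c->q4; q5-a->q5; q5-b->q5; q5-c->q6; q6-a->q2; q6-b->q5; q6-c->q6

Build one automaton per condition and run them in lockstep. The first has 3 states tracking partial matches of the forbidden pattern `ca`; the second has 5 states tracking whether and how much of `cccb` has been seen. A product state is a pair (one from each), accepting exactly when both do. Equivalent product states are then merged.
With 7 states:
        a   b   c  
>  q0   q0  q0  q1 
   q1   q2  q0  q3 
   q2   q2  q2  q2 
   q3   q2  q0  q4 
   q4   q2  q5  q4 
 * q5   q5  q5  q6 
 * q6   q2  q5  q6 
(> = start, * = accepting)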